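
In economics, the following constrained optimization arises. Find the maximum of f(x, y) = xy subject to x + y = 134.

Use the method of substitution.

Substitute y = 134 - x into f(x,y) = xy:
g(x) = x(134 - x) = 134x - x^2
g'(x) = 134 - 2x = 0  =>  x = 67
y = 134 - 67 = 67
Maximum value = 67 * 67 = 4489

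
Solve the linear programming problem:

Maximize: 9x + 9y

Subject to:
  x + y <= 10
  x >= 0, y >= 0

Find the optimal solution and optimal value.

The feasible region has vertices at [(0, 0), (10, 0), (0, 10)].
Checking objective 9x + 9y at each vertex:
  (0, 0): 9*0 + 9*0 = 0
  (10, 0): 9*10 + 9*0 = 90
  (0, 10): 9*0 + 9*10 = 90
Maximum is 90 at (10, 0).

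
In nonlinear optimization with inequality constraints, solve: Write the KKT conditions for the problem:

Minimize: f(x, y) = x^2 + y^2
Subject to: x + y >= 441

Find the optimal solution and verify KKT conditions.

KKT conditions for min x^2 + y^2 s.t. x + y >= 441:
Stationarity: 2x = mu, 2y = mu
So x = y = mu/2.
Complementary slackness: mu*(x + y - 441) = 0
Primal feasibility: x + y >= 441; dual feasibility: mu >= 0
If mu = 0 then x = y = 0, but 0 + 0 < 441 is infeasible, so the constraint is active.
Constraint active: x + y = 2*(mu/2) = 441 => mu = 441
x = y = 441/2, f = 194481/2
Verify: stationarity 2*(441/2) = 441 = mu; primal 441/2 + 441/2 = 441 >= 441; dual mu = 441 >= 0; complementary slackness 441*(441 - 441) = 0. All KKT conditions hold.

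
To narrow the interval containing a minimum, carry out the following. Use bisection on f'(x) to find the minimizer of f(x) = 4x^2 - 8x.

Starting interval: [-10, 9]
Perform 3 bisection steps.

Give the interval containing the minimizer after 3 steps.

Finding critical point of f(x) = 4x^2 - 8x using bisection on f'(x) = 8x + -8.
f'(x) = 0 when x = 1.
Starting interval: [-10, 9]
Step 1: mid = -1/2, f'(mid) = -12, new interval = [-1/2, 9]
Step 2: mid = 17/4, f'(mid) = 26, new interval = [-1/2, 17/4]
Step 3: mid = 15/8, f'(mid) = 7, new interval = [-1/2, 15/8]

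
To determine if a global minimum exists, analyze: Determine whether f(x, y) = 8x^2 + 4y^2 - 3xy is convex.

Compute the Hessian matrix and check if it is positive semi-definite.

f(x,y) = 8x^2 + 4y^2 - 3xy
Hessian H = [[16, -3], [-3, 8]]
trace(H) = 24, det(H) = 119
Eigenvalues: (24 +/- sqrt(100)) / 2 = 17, 7
Since both eigenvalues > 0, f is convex.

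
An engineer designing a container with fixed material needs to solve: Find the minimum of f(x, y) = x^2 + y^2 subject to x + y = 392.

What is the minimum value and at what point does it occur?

Substitute y = 392 - x into f(x,y) = x^2 + y^2:
g(x) = x^2 + (392 - x)^2 = 2x^2 - 784x + 153664
g'(x) = 4x - 784 = 0  =>  x = 196
y = 392 - 196 = 196
Minimum value = 196^2 + 196^2 = 76832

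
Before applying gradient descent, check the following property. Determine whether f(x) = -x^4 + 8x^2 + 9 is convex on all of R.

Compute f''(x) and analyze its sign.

f(x) = -x^4 + 8x^2 + 9
f'(x) = -4x^3 + 16x
f''(x) = -12x^2 + 16
f''(x) = -12x^2 + 16 -> -inf as |x| -> inf
Therefore, f is not globally convex on R.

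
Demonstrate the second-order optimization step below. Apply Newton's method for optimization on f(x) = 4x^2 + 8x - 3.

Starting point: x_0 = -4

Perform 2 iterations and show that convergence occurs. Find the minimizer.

f(x) = 4x^2 + 8x - 3, f'(x) = 8x + (8), f''(x) = 8
Step 1: f'(-4) = -24, x_1 = -4 - -24/8 = -1
Step 2: f'(-1) = 0, x_2 = -1 (converged)
Newton's method converges in 1 step for quadratics.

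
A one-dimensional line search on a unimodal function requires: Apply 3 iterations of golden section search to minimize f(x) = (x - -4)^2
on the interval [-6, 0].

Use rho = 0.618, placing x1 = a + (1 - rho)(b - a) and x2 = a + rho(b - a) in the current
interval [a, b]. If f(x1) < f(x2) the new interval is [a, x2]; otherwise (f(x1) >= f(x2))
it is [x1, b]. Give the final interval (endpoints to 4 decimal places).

Golden section search for min of f(x) = (x - -4)^2 on [-6, 0].
Each step: x1 = a + (1 - rho)(b - a), x2 = a + rho(b - a); if f(x1) < f(x2) keep [a, x2], otherwise keep [x1, b].
Step 1: [-6.0000, 0.0000], x1=-3.7080 (f=0.0853), x2=-2.2920 (f=2.9173); f(x1) < f(x2) => keep [-6.0000, -2.2920]
Step 2: [-6.0000, -2.2920], x1=-4.5835 (f=0.3405), x2=-3.7085 (f=0.0850); f(x1) > f(x2) => keep [-4.5835, -2.2920]
Step 3: [-4.5835, -2.2920], x1=-3.7082 (f=0.0852), x2=-3.1674 (f=0.6933); f(x1) < f(x2) => keep [-4.5835, -3.1674]
Final interval: [-4.5835, -3.1674]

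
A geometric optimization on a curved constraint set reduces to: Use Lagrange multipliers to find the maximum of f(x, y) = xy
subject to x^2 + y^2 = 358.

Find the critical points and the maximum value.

Lagrange conditions: y = 2*lambda*x and x = 2*lambda*y
If x = 0 then y = 0, violating the constraint, so x, y != 0.
Dividing: y/x = x/y => x^2 = y^2 => y = x or y = -x
Constraint: 2x^2 = 358 => x^2 = 179 => x = +/-sqrt(179)
Critical points: (sqrt(179), sqrt(179)), (-sqrt(179), -sqrt(179)), (sqrt(179), -sqrt(179)), (-sqrt(179), sqrt(179))
  y = x:  xy = x^2 = 179  at (sqrt(179), sqrt(179)) and (-sqrt(179), -sqrt(179))
  y = -x: xy = -x^2 = -179 at (sqrt(179), -sqrt(179)) and (-sqrt(179), sqrt(179))
Maximum xy = 179 at (sqrt(179), sqrt(179)) and (-sqrt(179), -sqrt(179))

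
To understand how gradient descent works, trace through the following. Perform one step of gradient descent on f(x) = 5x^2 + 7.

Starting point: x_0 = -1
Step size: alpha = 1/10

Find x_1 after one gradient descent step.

f(x) = 5x^2 + 7
f'(x) = 10x + 0
f'(-1) = 10*-1 + (0) = -10
x_1 = x_0 - alpha * f'(x_0) = -1 - 1/10 * -10 = 0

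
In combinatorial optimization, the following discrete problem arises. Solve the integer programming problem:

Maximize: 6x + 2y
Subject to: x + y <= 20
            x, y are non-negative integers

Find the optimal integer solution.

Objective: 6x + 2y, constraint: x + y <= 20
Coefficient of x is 6 >= coefficient of y is 2, so allocate the entire budget to x.
Optimal: x = 20, y = 0, value = 120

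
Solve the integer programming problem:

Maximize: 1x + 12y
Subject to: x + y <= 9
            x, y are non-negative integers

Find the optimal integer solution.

Objective: 1x + 12y, constraint: x + y <= 9
Coefficient of y is 12 > coefficient of x is 1, so allocate the entire budget to y.
Optimal: x = 0, y = 9, value = 108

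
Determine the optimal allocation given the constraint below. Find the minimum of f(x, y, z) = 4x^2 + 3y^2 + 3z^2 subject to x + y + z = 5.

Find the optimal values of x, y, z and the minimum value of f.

Using Lagrange multipliers on f = 4x^2 + 3y^2 + 3z^2 with constraint x + y + z = 5:
Conditions: 2*4*x = lambda, 2*3*y = lambda, 2*3*z = lambda
So x = lambda/8, y = lambda/6, z = lambda/6
Substituting into constraint: lambda * (11/24) = 5
lambda = 120/11
x = 15/11, y = 20/11, z = 20/11
Minimum value = 300/11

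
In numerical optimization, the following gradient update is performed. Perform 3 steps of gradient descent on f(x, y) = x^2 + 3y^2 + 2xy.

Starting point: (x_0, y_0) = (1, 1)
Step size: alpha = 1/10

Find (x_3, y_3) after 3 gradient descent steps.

f(x,y) = x^2 + 3y^2 + 2xy
grad_x = 2x + 2y, grad_y = 6y + 2x
Step 1: grad = (4, 8), (3/5, 1/5)
Step 2: grad = (8/5, 12/5), (11/25, -1/25)
Step 3: grad = (4/5, 16/25), (9/25, -13/125)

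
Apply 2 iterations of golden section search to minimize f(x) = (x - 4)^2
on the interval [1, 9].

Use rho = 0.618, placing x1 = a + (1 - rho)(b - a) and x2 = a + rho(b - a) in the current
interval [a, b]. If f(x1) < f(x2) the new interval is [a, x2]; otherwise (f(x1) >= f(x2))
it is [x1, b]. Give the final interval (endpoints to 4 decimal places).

Golden section search for min of f(x) = (x - 4)^2 on [1, 9].
Each step: x1 = a + (1 - rho)(b - a), x2 = a + rho(b - a); if f(x1) < f(x2) keep [a, x2], otherwise keep [x1, b].
Step 1: [1.0000, 9.0000], x1=4.0560 (f=0.0031), x2=5.9440 (f=3.7791); f(x1) < f(x2) => keep [1.0000, 5.9440]
Step 2: [1.0000, 5.9440], x1=2.8886 (f=1.2352), x2=4.0554 (f=0.0031); f(x1) > f(x2) => keep [2.8886, 5.9440]
Final interval: [2.8886, 5.9440]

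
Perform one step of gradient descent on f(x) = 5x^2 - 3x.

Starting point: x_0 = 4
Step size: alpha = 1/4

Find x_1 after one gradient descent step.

f(x) = 5x^2 - 3x
f'(x) = 10x - 3
f'(4) = 10*4 + (-3) = 37
x_1 = x_0 - alpha * f'(x_0) = 4 - 1/4 * 37 = -21/4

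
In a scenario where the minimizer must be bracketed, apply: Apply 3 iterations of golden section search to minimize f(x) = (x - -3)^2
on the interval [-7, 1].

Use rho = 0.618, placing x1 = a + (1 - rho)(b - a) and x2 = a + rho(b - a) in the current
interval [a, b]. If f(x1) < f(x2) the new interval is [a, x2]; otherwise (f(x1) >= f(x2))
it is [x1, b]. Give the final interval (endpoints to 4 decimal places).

Golden section search for min of f(x) = (x - -3)^2 on [-7, 1].
Each step: x1 = a + (1 - rho)(b - a), x2 = a + rho(b - a); if f(x1) < f(x2) keep [a, x2], otherwise keep [x1, b].
Step 1: [-7.0000, 1.0000], x1=-3.9440 (f=0.8911), x2=-2.0560 (f=0.8911); f(x1) = f(x2) (tie, not '<') => keep [-3.9440, 1.0000]
Step 2: [-3.9440, 1.0000], x1=-2.0554 (f=0.8923), x2=-0.8886 (f=4.4580); f(x1) < f(x2) => keep [-3.9440, -0.8886]
Step 3: [-3.9440, -0.8886], x1=-2.7768 (f=0.0498), x2=-2.0558 (f=0.8916); f(x1) < f(x2) => keep [-3.9440, -2.0558]
Final interval: [-3.9440, -2.0558]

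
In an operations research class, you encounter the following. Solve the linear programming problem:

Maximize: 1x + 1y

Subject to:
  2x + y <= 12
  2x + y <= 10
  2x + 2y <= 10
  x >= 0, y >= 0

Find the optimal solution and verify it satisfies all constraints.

Feasible vertices: (0, 0), (0, 5), (5, 0)
Objective 1x + 1y at each vertex:
  (0, 0): 0
  (0, 5): 5
  (5, 0): 5
Maximum is 5 at (0, 5).
Verify constraints at (x, y) = (0, 5):
  2*0 + 1*5 = 5 <= 12
  2*0 + 1*5 = 5 <= 10
  2*0 + 2*5 = 10 <= 10 (active)
  x = 0 >= 0, y = 5 >= 0. All constraints satisfied.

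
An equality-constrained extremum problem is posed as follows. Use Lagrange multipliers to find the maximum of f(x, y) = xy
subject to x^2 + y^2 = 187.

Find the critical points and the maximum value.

Lagrange conditions: y = 2*lambda*x and x = 2*lambda*y
If x = 0 then y = 0, violating the constraint, so x, y != 0.
Dividing: y/x = x/y => x^2 = y^2 => y = x or y = -x
Constraint: 2x^2 = 187 => x^2 = 187/2 => x = +/-sqrt(187/2)
Critical points: (sqrt(187/2), sqrt(187/2)), (-sqrt(187/2), -sqrt(187/2)), (sqrt(187/2), -sqrt(187/2)), (-sqrt(187/2), sqrt(187/2))
  y = x:  xy = x^2 = 187/2  at (sqrt(187/2), sqrt(187/2)) and (-sqrt(187/2), -sqrt(187/2))
  y = -x: xy = -x^2 = -187/2 at (sqrt(187/2), -sqrt(187/2)) and (-sqrt(187/2), sqrt(187/2))
Maximum xy = 187/2 at (sqrt(187/2), sqrt(187/2)) and (-sqrt(187/2), -sqrt(187/2))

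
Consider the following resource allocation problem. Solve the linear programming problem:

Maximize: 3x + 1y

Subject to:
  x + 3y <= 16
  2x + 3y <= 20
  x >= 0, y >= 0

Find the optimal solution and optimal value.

Feasible vertices: (0, 0), (0, 16/3), (4, 4), (10, 0)
Objective 3x + 1y at each:
  (0, 0): 0
  (0, 16/3): 16/3
  (4, 4): 16
  (10, 0): 30
Maximum is 30 at (10, 0).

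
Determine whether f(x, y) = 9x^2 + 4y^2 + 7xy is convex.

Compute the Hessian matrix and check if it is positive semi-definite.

f(x,y) = 9x^2 + 4y^2 + 7xy
Hessian H = [[18, 7], [7, 8]]
trace(H) = 26, det(H) = 95
Eigenvalues: (26 +/- sqrt(296)) / 2 = 21.6, 4.398
Since both eigenvalues > 0, f is convex.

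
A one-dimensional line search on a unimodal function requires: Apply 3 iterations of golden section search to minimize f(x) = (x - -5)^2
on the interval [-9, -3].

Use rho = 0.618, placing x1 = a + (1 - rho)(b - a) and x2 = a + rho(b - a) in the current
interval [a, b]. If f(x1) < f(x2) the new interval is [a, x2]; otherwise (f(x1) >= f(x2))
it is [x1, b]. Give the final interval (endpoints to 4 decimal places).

Golden section search for min of f(x) = (x - -5)^2 on [-9, -3].
Each step: x1 = a + (1 - rho)(b - a), x2 = a + rho(b - a); if f(x1) < f(x2) keep [a, x2], otherwise keep [x1, b].
Step 1: [-9.0000, -3.0000], x1=-6.7080 (f=2.9173), x2=-5.2920 (f=0.0853); f(x1) > f(x2) => keep [-6.7080, -3.0000]
Step 2: [-6.7080, -3.0000], x1=-5.2915 (f=0.0850), x2=-4.4165 (f=0.3405); f(x1) < f(x2) => keep [-6.7080, -4.4165]
Step 3: [-6.7080, -4.4165], x1=-5.8326 (f=0.6933), x2=-5.2918 (f=0.0852); f(x1) > f(x2) => keep [-5.8326, -4.4165]
Final interval: [-5.8326, -4.4165]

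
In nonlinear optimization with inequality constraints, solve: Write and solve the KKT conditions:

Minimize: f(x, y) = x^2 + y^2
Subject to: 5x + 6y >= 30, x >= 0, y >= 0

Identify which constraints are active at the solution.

KKT conditions for min x^2 + y^2 s.t. 5x + 6y >= 30, x >= 0, y >= 0:
Stationarity: 2x = mu*5 + mu_x, 2y = mu*6 + mu_y, with mu, mu_x, mu_y >= 0
Complementary slackness: mu*(5x + 6y - 30) = 0, mu_x*x = 0, mu_y*y = 0
(0, 0) is infeasible (5*0 + 6*0 < 30), so if mu = 0 stationarity would force x = mu_x/2 >= 0, y = mu_y/2 >= 0 with mu_x*x = mu_y*y = 0, i.e. x = y = 0: contradiction. Hence mu > 0 and 5x + 6y = 30 is active.
Try x > 0, y > 0 (so mu_x = mu_y = 0): x = 5*mu/2, y = 6*mu/2
Substitute: 5*(5*mu/2) + 6*(6*mu/2) = 30
  mu*61/2 = 30 => mu = 60/61
x* = 150/61 > 0, y* = 180/61 > 0, consistent with mu_x = mu_y = 0.
f is convex and the constraints are linear, so this KKT point is the global minimum.
f* = 900/61
Active constraints: 5x + 6y >= 30 (holds with equality, mu = 60/61 > 0); x >= 0 and y >= 0 are inactive (mu_x = mu_y = 0).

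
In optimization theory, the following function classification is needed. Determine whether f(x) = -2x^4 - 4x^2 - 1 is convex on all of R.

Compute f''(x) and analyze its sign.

f(x) = -2x^4 - 4x^2 - 1
f'(x) = -8x^3 + -8x
f''(x) = -24x^2 + -8
f''(x) = -24x^2 + -8 <= -8 < 0 for all x
Therefore, f is concave on R.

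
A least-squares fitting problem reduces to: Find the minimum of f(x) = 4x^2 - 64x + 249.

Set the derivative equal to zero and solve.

f(x) = 4x^2 - 64x + 249
f'(x) = 8x + (-64) = 0
x = 64/8 = 8
f(8) = -7
Since f''(x) = 8 > 0, this is a minimum.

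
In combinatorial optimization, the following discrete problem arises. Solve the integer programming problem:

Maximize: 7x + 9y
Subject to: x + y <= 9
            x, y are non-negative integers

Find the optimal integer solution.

Objective: 7x + 9y, constraint: x + y <= 9
Coefficient of y is 9 > coefficient of x is 7, so allocate the entire budget to y.
Optimal: x = 0, y = 9, value = 81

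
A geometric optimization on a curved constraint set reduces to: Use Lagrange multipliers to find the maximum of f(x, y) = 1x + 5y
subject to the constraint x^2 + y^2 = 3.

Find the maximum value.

Set up Lagrange conditions: grad f = lambda * grad g
  1 = 2*lambda*x
  5 = 2*lambda*y
From these: x/y = 1/5, so x = 1t, y = 5t for some t.
Substitute into constraint: (1t)^2 + (5t)^2 = 3
  t^2 * 26 = 3
  t = sqrt(3/26)
Maximum = 1*x + 5*y = (1^2 + 5^2)*t = 26 * sqrt(3/26) = sqrt(78)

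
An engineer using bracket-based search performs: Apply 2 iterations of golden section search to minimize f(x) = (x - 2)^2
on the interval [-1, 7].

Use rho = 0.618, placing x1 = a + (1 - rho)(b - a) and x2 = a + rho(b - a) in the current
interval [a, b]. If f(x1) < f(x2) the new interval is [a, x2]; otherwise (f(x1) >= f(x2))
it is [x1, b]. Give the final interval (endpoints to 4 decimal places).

Golden section search for min of f(x) = (x - 2)^2 on [-1, 7].
Each step: x1 = a + (1 - rho)(b - a), x2 = a + rho(b - a); if f(x1) < f(x2) keep [a, x2], otherwise keep [x1, b].
Step 1: [-1.0000, 7.0000], x1=2.0560 (f=0.0031), x2=3.9440 (f=3.7791); f(x1) < f(x2) => keep [-1.0000, 3.9440]
Step 2: [-1.0000, 3.9440], x1=0.8886 (f=1.2352), x2=2.0554 (f=0.0031); f(x1) > f(x2) => keep [0.8886, 3.9440]
Final interval: [0.8886, 3.9440]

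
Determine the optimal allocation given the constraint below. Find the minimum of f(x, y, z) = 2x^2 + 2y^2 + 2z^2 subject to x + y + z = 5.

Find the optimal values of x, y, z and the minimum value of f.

Using Lagrange multipliers on f = 2x^2 + 2y^2 + 2z^2 with constraint x + y + z = 5:
Conditions: 2*2*x = lambda, 2*2*y = lambda, 2*2*z = lambda
So x = lambda/4, y = lambda/4, z = lambda/4
Substituting into constraint: lambda * (3/4) = 5
lambda = 20/3
x = 5/3, y = 5/3, z = 5/3
Minimum value = 50/3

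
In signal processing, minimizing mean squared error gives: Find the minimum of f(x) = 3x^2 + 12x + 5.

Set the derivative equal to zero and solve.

f(x) = 3x^2 + 12x + 5
f'(x) = 6x + (12) = 0
x = -12/6 = -2
f(-2) = -7
Since f''(x) = 6 > 0, this is a minimum.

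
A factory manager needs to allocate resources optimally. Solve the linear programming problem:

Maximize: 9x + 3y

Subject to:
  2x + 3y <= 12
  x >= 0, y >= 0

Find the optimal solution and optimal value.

The feasible region has vertices at [(0, 0), (6, 0), (0, 4)].
Checking objective 9x + 3y at each vertex:
  (0, 0): 9*0 + 3*0 = 0
  (6, 0): 9*6 + 3*0 = 54
  (0, 4): 9*0 + 3*4 = 12
Maximum is 54 at (6, 0).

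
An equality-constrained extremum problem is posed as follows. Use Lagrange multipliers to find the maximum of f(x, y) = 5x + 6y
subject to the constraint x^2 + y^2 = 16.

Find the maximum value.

Set up Lagrange conditions: grad f = lambda * grad g
  5 = 2*lambda*x
  6 = 2*lambda*y
From these: x/y = 5/6, so x = 5t, y = 6t for some t.
Substitute into constraint: (5t)^2 + (6t)^2 = 16
  t^2 * 61 = 16
  t = sqrt(16/61)
Maximum = 5*x + 6*y = (5^2 + 6^2)*t = 61 * sqrt(16/61) = sqrt(976)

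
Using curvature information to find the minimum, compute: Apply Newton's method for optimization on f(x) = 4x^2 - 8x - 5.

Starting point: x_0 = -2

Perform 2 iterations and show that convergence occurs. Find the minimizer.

f(x) = 4x^2 - 8x - 5, f'(x) = 8x + (-8), f''(x) = 8
Step 1: f'(-2) = -24, x_1 = -2 - -24/8 = 1
Step 2: f'(1) = 0, x_2 = 1 (converged)
Newton's method converges in 1 step for quadratics.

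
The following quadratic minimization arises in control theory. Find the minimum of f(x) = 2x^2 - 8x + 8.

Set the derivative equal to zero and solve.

f(x) = 2x^2 - 8x + 8
f'(x) = 4x + (-8) = 0
x = 8/4 = 2
f(2) = 0
Since f''(x) = 4 > 0, this is a minimum.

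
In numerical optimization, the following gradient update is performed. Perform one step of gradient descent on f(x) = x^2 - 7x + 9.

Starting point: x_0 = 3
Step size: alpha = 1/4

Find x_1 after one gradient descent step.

f(x) = x^2 - 7x + 9
f'(x) = 2x - 7
f'(3) = 2*3 + (-7) = -1
x_1 = x_0 - alpha * f'(x_0) = 3 - 1/4 * -1 = 13/4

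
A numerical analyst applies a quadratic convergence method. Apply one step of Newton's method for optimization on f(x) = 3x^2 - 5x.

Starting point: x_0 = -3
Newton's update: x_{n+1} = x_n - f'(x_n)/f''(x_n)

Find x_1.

f(x) = 3x^2 - 5x
f'(x) = 6x + (-5), f''(x) = 6
Newton step: x_1 = x_0 - f'(x_0)/f''(x_0)
f'(-3) = -23
x_1 = -3 - -23/6 = 5/6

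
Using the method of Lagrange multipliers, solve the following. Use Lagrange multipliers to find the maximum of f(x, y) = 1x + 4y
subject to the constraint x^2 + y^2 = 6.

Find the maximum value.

Set up Lagrange conditions: grad f = lambda * grad g
  1 = 2*lambda*x
  4 = 2*lambda*y
From these: x/y = 1/4, so x = 1t, y = 4t for some t.
Substitute into constraint: (1t)^2 + (4t)^2 = 6
  t^2 * 17 = 6
  t = sqrt(6/17)
Maximum = 1*x + 4*y = (1^2 + 4^2)*t = 17 * sqrt(6/17) = sqrt(102)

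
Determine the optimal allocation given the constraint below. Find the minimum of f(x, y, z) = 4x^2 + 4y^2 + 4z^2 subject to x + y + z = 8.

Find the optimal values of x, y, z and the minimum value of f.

Using Lagrange multipliers on f = 4x^2 + 4y^2 + 4z^2 with constraint x + y + z = 8:
Conditions: 2*4*x = lambda, 2*4*y = lambda, 2*4*z = lambda
So x = lambda/8, y = lambda/8, z = lambda/8
Substituting into constraint: lambda * (3/8) = 8
lambda = 64/3
x = 8/3, y = 8/3, z = 8/3
Minimum value = 256/3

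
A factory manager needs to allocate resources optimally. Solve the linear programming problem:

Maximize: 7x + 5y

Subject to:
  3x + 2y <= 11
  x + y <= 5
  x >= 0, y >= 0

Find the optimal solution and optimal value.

Feasible vertices: (0, 0), (0, 5), (1, 4), (11/3, 0)
Objective 7x + 5y at each:
  (0, 0): 0
  (0, 5): 25
  (1, 4): 27
  (11/3, 0): 77/3
Maximum is 27 at (1, 4).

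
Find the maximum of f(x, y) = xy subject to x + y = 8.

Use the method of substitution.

Substitute y = 8 - x into f(x,y) = xy:
g(x) = x(8 - x) = 8x - x^2
g'(x) = 8 - 2x = 0  =>  x = 4
y = 8 - 4 = 4
Maximum value = 4 * 4 = 16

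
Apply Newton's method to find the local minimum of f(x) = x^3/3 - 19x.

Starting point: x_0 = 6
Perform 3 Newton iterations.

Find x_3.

f(x) = x^3/3 - 19x
f'(x) = x^2 - 19, f''(x) = 2x
Newton update: x_{n+1} = x_n - (x_n^2 - 19)/(2*x_n)
Step 1: x_0 = 6, f'=17, f''=12, x_1 = 55/12
Step 2: x_1 = 55/12, f'=289/144, f''=55/6, x_2 = 5761/1320
Step 3: x_2 = 5761/1320, f'=83521/1742400, f''=5761/660, x_3 = 66294721/15209040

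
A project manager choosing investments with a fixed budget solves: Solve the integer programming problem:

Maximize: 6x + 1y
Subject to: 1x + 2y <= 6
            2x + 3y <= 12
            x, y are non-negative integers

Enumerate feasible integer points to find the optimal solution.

Constraint 1: 1x + 2y <= 6
Constraint 2: 2x + 3y <= 12
Feasible x range (need y >= 0): 0 <= x <= min(6/1, 12/2) => x in {0, ..., 6}.
Enumerate feasible integer points row by row (the coefficient of y is 1 > 0, so for each x the largest feasible y gives the best value):
  x = 0: y <= min((6 - 1*0)/2, (12 - 2*0)/3) => y in {0, ..., 3}; best 6*0 + 1*3 = 3
  x = 1: y <= min((6 - 1*1)/2, (12 - 2*1)/3) => y in {0, ..., 2}; best 6*1 + 1*2 = 8
  x = 2: y <= min((6 - 1*2)/2, (12 - 2*2)/3) => y in {0, ..., 2}; best 6*2 + 1*2 = 14
  x = 3: y <= min((6 - 1*3)/2, (12 - 2*3)/3) => y in {0, ..., 1}; best 6*3 + 1*1 = 19
  x = 4: y <= min((6 - 1*4)/2, (12 - 2*4)/3) => y in {0, ..., 1}; best 6*4 + 1*1 = 25
  x = 5: y <= min((6 - 1*5)/2, (12 - 2*5)/3) => y in {0}; best 6*5 + 1*0 = 30
  x = 6: y <= min((6 - 1*6)/2, (12 - 2*6)/3) => y in {0}; best 6*6 + 1*0 = 36
The maximum 6x + 1y = 36 is achieved at x = 6, y = 0.
Check: 1*6 + 2*0 = 6 <= 6 and 2*6 + 3*0 = 12 <= 12.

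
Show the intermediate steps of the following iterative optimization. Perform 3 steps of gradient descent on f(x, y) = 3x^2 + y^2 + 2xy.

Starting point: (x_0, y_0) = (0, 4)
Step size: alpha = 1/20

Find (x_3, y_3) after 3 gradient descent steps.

f(x,y) = 3x^2 + y^2 + 2xy
grad_x = 6x + 2y, grad_y = 2y + 2x
Step 1: grad = (8, 8), (-2/5, 18/5)
Step 2: grad = (24/5, 32/5), (-16/25, 82/25)
Step 3: grad = (68/25, 132/25), (-97/125, 377/125)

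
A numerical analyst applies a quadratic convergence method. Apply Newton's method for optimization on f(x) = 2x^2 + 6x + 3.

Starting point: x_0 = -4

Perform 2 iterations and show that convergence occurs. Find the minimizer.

f(x) = 2x^2 + 6x + 3, f'(x) = 4x + (6), f''(x) = 4
Step 1: f'(-4) = -10, x_1 = -4 - -10/4 = -3/2
Step 2: f'(-3/2) = 0, x_2 = -3/2 (converged)
Newton's method converges in 1 step for quadratics.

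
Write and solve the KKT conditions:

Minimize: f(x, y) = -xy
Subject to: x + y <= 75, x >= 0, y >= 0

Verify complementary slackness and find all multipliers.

Problem: min -xy s.t. x + y <= 75 (multiplier lambda), x >= 0 (mu_x), y >= 0 (mu_y)
KKT stationarity: -y + lambda - mu_x = 0, -x + lambda - mu_y = 0, with lambda, mu_x, mu_y >= 0
Complementary slackness: lambda*(x + y - 75) = 0, mu_x*x = 0, mu_y*y = 0
If lambda = 0: y = -mu_x <= 0 and x = -mu_y <= 0 force x = y = 0 with f = 0; but x = y = 75/2 is feasible with f = -5625/4 < 0, so this is not the minimum. Hence lambda > 0 and x + y = 75.
Try x > 0, y > 0 (so mu_x = mu_y = 0): y = lambda, x = lambda => x = y = lambda
x + y = 75 => 2*lambda = 75 => lambda = 75/2
x* = y* = 75/2 > 0, consistent with mu_x = mu_y = 0.
(Any feasible point with x = 0 or y = 0 has f = 0 > -5625/4, so the minimum is not on those boundaries.)
min(-xy) = -5625/4 (i.e. max xy = 5625/4)
Multipliers: lambda = 75/2, mu_x = 0, mu_y = 0
Complementary slackness: lambda*(x + y - 75) = 75/2*(75/2 + 75/2 - 75) = 0, mu_x*x = 0*75/2 = 0, mu_y*y = 0*75/2 = 0. Satisfied.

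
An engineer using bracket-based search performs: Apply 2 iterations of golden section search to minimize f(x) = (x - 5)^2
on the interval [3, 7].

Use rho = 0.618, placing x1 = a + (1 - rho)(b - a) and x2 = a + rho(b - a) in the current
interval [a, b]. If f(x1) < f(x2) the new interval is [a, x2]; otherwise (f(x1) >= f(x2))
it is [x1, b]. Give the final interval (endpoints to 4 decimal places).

Golden section search for min of f(x) = (x - 5)^2 on [3, 7].
Each step: x1 = a + (1 - rho)(b - a), x2 = a + rho(b - a); if f(x1) < f(x2) keep [a, x2], otherwise keep [x1, b].
Step 1: [3.0000, 7.0000], x1=4.5280 (f=0.2228), x2=5.4720 (f=0.2228); f(x1) = f(x2) (tie, not '<') => keep [4.5280, 7.0000]
Step 2: [4.5280, 7.0000], x1=5.4723 (f=0.2231), x2=6.0557 (f=1.1145); f(x1) < f(x2) => keep [4.5280, 6.0557]
Final interval: [4.5280, 6.0557]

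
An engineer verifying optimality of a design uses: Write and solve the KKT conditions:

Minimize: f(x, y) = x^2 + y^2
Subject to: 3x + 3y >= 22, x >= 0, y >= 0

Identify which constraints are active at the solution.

KKT conditions for min x^2 + y^2 s.t. 3x + 3y >= 22, x >= 0, y >= 0:
Stationarity: 2x = mu*3 + mu_x, 2y = mu*3 + mu_y, with mu, mu_x, mu_y >= 0
Complementary slackness: mu*(3x + 3y - 22) = 0, mu_x*x = 0, mu_y*y = 0
(0, 0) is infeasible (3*0 + 3*0 < 22), so if mu = 0 stationarity would force x = mu_x/2 >= 0, y = mu_y/2 >= 0 with mu_x*x = mu_y*y = 0, i.e. x = y = 0: contradiction. Hence mu > 0 and 3x + 3y = 22 is active.
Try x > 0, y > 0 (so mu_x = mu_y = 0): x = 3*mu/2, y = 3*mu/2
Substitute: 3*(3*mu/2) + 3*(3*mu/2) = 22
  mu*18/2 = 22 => mu = 22/9
x* = 11/3 > 0, y* = 11/3 > 0, consistent with mu_x = mu_y = 0.
f is convex and the constraints are linear, so this KKT point is the global minimum.
f* = 242/9
Active constraints: 3x + 3y >= 22 (holds with equality, mu = 22/9 > 0); x >= 0 and y >= 0 are inactive (mu_x = mu_y = 0).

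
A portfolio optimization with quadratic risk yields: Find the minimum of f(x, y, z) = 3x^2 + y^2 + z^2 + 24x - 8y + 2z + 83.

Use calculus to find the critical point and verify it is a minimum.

f(x,y,z) = 3x^2 + y^2 + z^2 + 24x - 8y + 2z + 83
df/dx = 6x + (24) = 0 => x = -4
df/dy = 2y + (-8) = 0 => y = 4
df/dz = 2z + (2) = 0 => z = -1
f(-4,4,-1) = 3*(-4)^2 + 1*(4)^2 + 1*(-1)^2 + 24*(-4) + -8*(4) + 2*(-1) + 83 = 18
Hessian is diagonal with entries 6, 2, 2 > 0, confirmed minimum.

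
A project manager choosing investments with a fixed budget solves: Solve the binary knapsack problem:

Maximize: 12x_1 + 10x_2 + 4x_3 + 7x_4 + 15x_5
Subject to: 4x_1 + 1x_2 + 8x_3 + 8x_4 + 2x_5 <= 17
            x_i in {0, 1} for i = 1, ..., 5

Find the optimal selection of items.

Items: item 1 (v=12, w=4), item 2 (v=10, w=1), item 3 (v=4, w=8), item 4 (v=7, w=8), item 5 (v=15, w=2)
Capacity: 17
Checking all 32 subsets (w = total weight, v = total value):
  {}: w = 0, v = 0
  {1}: w = 4, v = 12
  {2}: w = 1, v = 10
  {3}: w = 8, v = 4
  {4}: w = 8, v = 7
  {5}: w = 2, v = 15
  {1, 2}: w = 5, v = 22
  {1, 3}: w = 12, v = 16
  {1, 4}: w = 12, v = 19
  {1, 5}: w = 6, v = 27
  {2, 3}: w = 9, v = 14
  {2, 4}: w = 9, v = 17
  {2, 5}: w = 3, v = 25
  {3, 4}: w = 16, v = 11
  {3, 5}: w = 10, v = 19
  {4, 5}: w = 10, v = 22
  {1, 2, 3}: w = 13, v = 26
  {1, 2, 4}: w = 13, v = 29
  {1, 2, 5}: w = 7, v = 37
  {1, 3, 4}: w = 20 > 17, infeasible
  {1, 3, 5}: w = 14, v = 31
  {1, 4, 5}: w = 14, v = 34
  {2, 3, 4}: w = 17, v = 21
  {2, 3, 5}: w = 11, v = 29
  {2, 4, 5}: w = 11, v = 32
  {3, 4, 5}: w = 18 > 17, infeasible
  {1, 2, 3, 4}: w = 21 > 17, infeasible
  {1, 2, 3, 5}: w = 15, v = 41
  {1, 2, 4, 5}: w = 15, v = 44
  {1, 3, 4, 5}: w = 22 > 17, infeasible
  {2, 3, 4, 5}: w = 19 > 17, infeasible
  {1, 2, 3, 4, 5}: w = 23 > 17, infeasible
Best feasible subset: items [1, 2, 4, 5]
Total weight: 15 <= 17, total value: 44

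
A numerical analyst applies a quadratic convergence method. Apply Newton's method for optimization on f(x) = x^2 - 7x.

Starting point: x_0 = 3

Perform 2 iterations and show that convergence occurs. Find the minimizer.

f(x) = x^2 - 7x, f'(x) = 2x + (-7), f''(x) = 2
Step 1: f'(3) = -1, x_1 = 3 - -1/2 = 7/2
Step 2: f'(7/2) = 0, x_2 = 7/2 (converged)
Newton's method converges in 1 step for quadratics.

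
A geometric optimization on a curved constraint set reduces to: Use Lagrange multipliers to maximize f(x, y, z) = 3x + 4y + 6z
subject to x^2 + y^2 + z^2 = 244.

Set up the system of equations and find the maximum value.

Lagrange conditions: 3 = 2*lambda*x, 4 = 2*lambda*y, 6 = 2*lambda*z
So x:3 = y:4 = z:6, i.e. x = 3t, y = 4t, z = 6t
Constraint: t^2*(3^2 + 4^2 + 6^2) = 244
  t^2 * 61 = 244  =>  t = sqrt(4)
Maximum = 3*3t + 4*4t + 6*6t = 61*sqrt(4) = 122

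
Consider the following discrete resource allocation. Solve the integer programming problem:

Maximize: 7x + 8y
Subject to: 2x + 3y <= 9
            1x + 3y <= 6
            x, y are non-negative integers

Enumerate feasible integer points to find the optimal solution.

Constraint 1: 2x + 3y <= 9
Constraint 2: 1x + 3y <= 6
Feasible x range (need y >= 0): 0 <= x <= min(9/2, 6/1) => x in {0, ..., 4}.
Enumerate feasible integer points row by row (the coefficient of y is 8 > 0, so for each x the largest feasible y gives the best value):
  x = 0: y <= min((9 - 2*0)/3, (6 - 1*0)/3) => y in {0, ..., 2}; best 7*0 + 8*2 = 16
  x = 1: y <= min((9 - 2*1)/3, (6 - 1*1)/3) => y in {0, ..., 1}; best 7*1 + 8*1 = 15
  x = 2: y <= min((9 - 2*2)/3, (6 - 1*2)/3) => y in {0, ..., 1}; best 7*2 + 8*1 = 22
  x = 3: y <= min((9 - 2*3)/3, (6 - 1*3)/3) => y in {0, ..., 1}; best 7*3 + 8*1 = 29
  x = 4: y <= min((9 - 2*4)/3, (6 - 1*4)/3) => y in {0}; best 7*4 + 8*0 = 28
The maximum 7x + 8y = 29 is achieved at x = 3, y = 1.
Check: 2*3 + 3*1 = 9 <= 9 and 1*3 + 3*1 = 6 <= 6.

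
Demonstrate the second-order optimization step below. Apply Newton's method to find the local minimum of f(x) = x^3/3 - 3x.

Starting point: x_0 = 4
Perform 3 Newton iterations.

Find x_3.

f(x) = x^3/3 - 3x
f'(x) = x^2 - 3, f''(x) = 2x
Newton update: x_{n+1} = x_n - (x_n^2 - 3)/(2*x_n)
Step 1: x_0 = 4, f'=13, f''=8, x_1 = 19/8
Step 2: x_1 = 19/8, f'=169/64, f''=19/4, x_2 = 553/304
Step 3: x_2 = 553/304, f'=28561/92416, f''=553/152, x_3 = 583057/336224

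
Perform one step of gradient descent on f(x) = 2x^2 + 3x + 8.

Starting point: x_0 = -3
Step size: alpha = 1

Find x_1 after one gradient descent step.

f(x) = 2x^2 + 3x + 8
f'(x) = 4x + 3
f'(-3) = 4*-3 + (3) = -9
x_1 = x_0 - alpha * f'(x_0) = -3 - 1 * -9 = 6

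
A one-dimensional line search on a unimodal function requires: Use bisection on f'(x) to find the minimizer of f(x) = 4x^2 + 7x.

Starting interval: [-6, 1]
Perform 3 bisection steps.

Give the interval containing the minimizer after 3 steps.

Finding critical point of f(x) = 4x^2 + 7x using bisection on f'(x) = 8x + 7.
f'(x) = 0 when x = -7/8.
Starting interval: [-6, 1]
Step 1: mid = -5/2, f'(mid) = -13, new interval = [-5/2, 1]
Step 2: mid = -3/4, f'(mid) = 1, new interval = [-5/2, -3/4]
Step 3: mid = -13/8, f'(mid) = -6, new interval = [-13/8, -3/4]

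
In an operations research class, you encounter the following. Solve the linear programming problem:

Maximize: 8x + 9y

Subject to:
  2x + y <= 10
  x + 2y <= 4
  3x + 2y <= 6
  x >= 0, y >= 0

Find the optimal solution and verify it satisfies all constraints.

Feasible vertices: (0, 0), (0, 2), (1, 3/2), (2, 0)
Objective 8x + 9y at each vertex:
  (0, 0): 0
  (0, 2): 18
  (1, 3/2): 43/2
  (2, 0): 16
Maximum is 43/2 at (1, 3/2).
Verify constraints at (x, y) = (1, 3/2):
  2*1 + 1*(3/2) = 7/2 <= 10
  1*1 + 2*(3/2) = 4 <= 4 (active)
  3*1 + 2*(3/2) = 6 <= 6 (active)
  x = 1 >= 0, y = 3/2 >= 0. All constraints satisfied.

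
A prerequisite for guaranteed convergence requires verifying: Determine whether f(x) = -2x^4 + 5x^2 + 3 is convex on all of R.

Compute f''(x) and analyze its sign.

f(x) = -2x^4 + 5x^2 + 3
f'(x) = -8x^3 + 10x
f''(x) = -24x^2 + 10
f''(x) = -24x^2 + 10 -> -inf as |x| -> inf
Therefore, f is not globally convex on R.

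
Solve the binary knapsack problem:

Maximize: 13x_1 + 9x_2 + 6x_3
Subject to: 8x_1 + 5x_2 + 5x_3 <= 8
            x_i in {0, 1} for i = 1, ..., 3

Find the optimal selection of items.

Items: item 1 (v=13, w=8), item 2 (v=9, w=5), item 3 (v=6, w=5)
Capacity: 8
Checking all 8 subsets (w = total weight, v = total value):
  {}: w = 0, v = 0
  {1}: w = 8, v = 13
  {2}: w = 5, v = 9
  {3}: w = 5, v = 6
  {1, 2}: w = 13 > 8, infeasible
  {1, 3}: w = 13 > 8, infeasible
  {2, 3}: w = 10 > 8, infeasible
  {1, 2, 3}: w = 18 > 8, infeasible
Best feasible subset: items [1]
Total weight: 8 <= 8, total value: 13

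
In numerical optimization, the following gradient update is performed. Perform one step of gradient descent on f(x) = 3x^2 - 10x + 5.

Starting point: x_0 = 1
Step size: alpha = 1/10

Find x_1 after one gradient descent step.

f(x) = 3x^2 - 10x + 5
f'(x) = 6x - 10
f'(1) = 6*1 + (-10) = -4
x_1 = x_0 - alpha * f'(x_0) = 1 - 1/10 * -4 = 7/5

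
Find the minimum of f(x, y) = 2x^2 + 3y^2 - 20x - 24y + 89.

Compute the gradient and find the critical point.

f(x,y) = 2x^2 + 3y^2 - 20x - 24y + 89
df/dx = 4x + (-20) = 0  =>  x = 5
df/dy = 6y + (-24) = 0  =>  y = 4
f(5, 4) = 2*(5)^2 + 3*(4)^2 + -20*(5) + -24*(4) + 89 = -9
Hessian is diagonal with entries 4, 6 > 0, so this is a minimum.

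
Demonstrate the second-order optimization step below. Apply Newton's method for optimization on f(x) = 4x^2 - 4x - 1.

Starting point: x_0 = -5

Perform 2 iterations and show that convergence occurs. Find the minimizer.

f(x) = 4x^2 - 4x - 1, f'(x) = 8x + (-4), f''(x) = 8
Step 1: f'(-5) = -44, x_1 = -5 - -44/8 = 1/2
Step 2: f'(1/2) = 0, x_2 = 1/2 (converged)
Newton's method converges in 1 step for quadratics.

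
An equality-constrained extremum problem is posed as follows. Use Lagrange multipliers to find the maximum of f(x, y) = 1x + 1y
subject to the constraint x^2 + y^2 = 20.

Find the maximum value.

Set up Lagrange conditions: grad f = lambda * grad g
  1 = 2*lambda*x
  1 = 2*lambda*y
From these: x/y = 1/1, so x = 1t, y = 1t for some t.
Substitute into constraint: (1t)^2 + (1t)^2 = 20
  t^2 * 2 = 20
  t = sqrt(20/2)
Maximum = 1*x + 1*y = (1^2 + 1^2)*t = 2 * sqrt(20/2) = sqrt(40)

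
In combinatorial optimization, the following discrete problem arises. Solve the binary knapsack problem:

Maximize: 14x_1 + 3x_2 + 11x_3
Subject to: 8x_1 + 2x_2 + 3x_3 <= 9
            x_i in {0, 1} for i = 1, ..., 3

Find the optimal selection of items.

Items: item 1 (v=14, w=8), item 2 (v=3, w=2), item 3 (v=11, w=3)
Capacity: 9
Checking all 8 subsets (w = total weight, v = total value):
  {}: w = 0, v = 0
  {1}: w = 8, v = 14
  {2}: w = 2, v = 3
  {3}: w = 3, v = 11
  {1, 2}: w = 10 > 9, infeasible
  {1, 3}: w = 11 > 9, infeasible
  {2, 3}: w = 5, v = 14
  {1, 2, 3}: w = 13 > 9, infeasible
Best feasible subset: items [1]
(The same value 14 is also attained by {2, 3}.)
Total weight: 8 <= 9, total value: 14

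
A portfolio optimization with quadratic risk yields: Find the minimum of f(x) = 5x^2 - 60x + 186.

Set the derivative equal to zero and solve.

f(x) = 5x^2 - 60x + 186
f'(x) = 10x + (-60) = 0
x = 60/10 = 6
f(6) = 6
Since f''(x) = 10 > 0, this is a minimum.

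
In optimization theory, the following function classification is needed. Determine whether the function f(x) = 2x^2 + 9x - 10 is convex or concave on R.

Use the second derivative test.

f(x) = 2x^2 + 9x - 10
f'(x) = 4x + 9
f''(x) = 4
Since f''(x) = 4 > 0 for all x, f is convex on R.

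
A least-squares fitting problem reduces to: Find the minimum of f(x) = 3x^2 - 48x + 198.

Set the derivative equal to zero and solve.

f(x) = 3x^2 - 48x + 198
f'(x) = 6x + (-48) = 0
x = 48/6 = 8
f(8) = 6
Since f''(x) = 6 > 0, this is a minimum.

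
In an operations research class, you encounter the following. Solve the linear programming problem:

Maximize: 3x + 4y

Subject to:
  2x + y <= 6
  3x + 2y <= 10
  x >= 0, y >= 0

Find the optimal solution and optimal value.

Feasible vertices: (0, 0), (0, 5), (2, 2), (3, 0)
Objective 3x + 4y at each:
  (0, 0): 0
  (0, 5): 20
  (2, 2): 14
  (3, 0): 9
Maximum is 20 at (0, 5).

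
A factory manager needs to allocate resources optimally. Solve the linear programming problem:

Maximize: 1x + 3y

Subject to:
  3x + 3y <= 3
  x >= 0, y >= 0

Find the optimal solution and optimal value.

The feasible region has vertices at [(0, 0), (1, 0), (0, 1)].
Checking objective 1x + 3y at each vertex:
  (0, 0): 1*0 + 3*0 = 0
  (1, 0): 1*1 + 3*0 = 1
  (0, 1): 1*0 + 3*1 = 3
Maximum is 3 at (0, 1).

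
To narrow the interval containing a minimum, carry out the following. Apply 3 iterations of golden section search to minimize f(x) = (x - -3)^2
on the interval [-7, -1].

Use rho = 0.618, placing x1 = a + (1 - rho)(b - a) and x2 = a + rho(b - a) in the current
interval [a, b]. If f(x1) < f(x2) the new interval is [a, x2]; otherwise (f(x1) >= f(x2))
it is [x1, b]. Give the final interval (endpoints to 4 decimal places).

Golden section search for min of f(x) = (x - -3)^2 on [-7, -1].
Each step: x1 = a + (1 - rho)(b - a), x2 = a + rho(b - a); if f(x1) < f(x2) keep [a, x2], otherwise keep [x1, b].
Step 1: [-7.0000, -1.0000], x1=-4.7080 (f=2.9173), x2=-3.2920 (f=0.0853); f(x1) > f(x2) => keep [-4.7080, -1.0000]
Step 2: [-4.7080, -1.0000], x1=-3.2915 (f=0.0850), x2=-2.4165 (f=0.3405); f(x1) < f(x2) => keep [-4.7080, -2.4165]
Step 3: [-4.7080, -2.4165], x1=-3.8326 (f=0.6933), x2=-3.2918 (f=0.0852); f(x1) > f(x2) => keep [-3.8326, -2.4165]
Final interval: [-3.8326, -2.4165]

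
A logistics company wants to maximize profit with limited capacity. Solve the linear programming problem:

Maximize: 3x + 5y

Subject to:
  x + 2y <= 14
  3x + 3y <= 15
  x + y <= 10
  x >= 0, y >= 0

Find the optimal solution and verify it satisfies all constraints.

Feasible vertices: (0, 0), (0, 5), (5, 0)
Objective 3x + 5y at each vertex:
  (0, 0): 0
  (0, 5): 25
  (5, 0): 15
Maximum is 25 at (0, 5).
Verify constraints at (x, y) = (0, 5):
  1*0 + 2*5 = 10 <= 14
  3*0 + 3*5 = 15 <= 15 (active)
  1*0 + 1*5 = 5 <= 10
  x = 0 >= 0, y = 5 >= 0. All constraints satisfied.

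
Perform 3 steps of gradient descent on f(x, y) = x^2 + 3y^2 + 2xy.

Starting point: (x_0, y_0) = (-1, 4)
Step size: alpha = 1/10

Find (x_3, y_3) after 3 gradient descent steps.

f(x,y) = x^2 + 3y^2 + 2xy
grad_x = 2x + 2y, grad_y = 6y + 2x
Step 1: grad = (6, 22), (-8/5, 9/5)
Step 2: grad = (2/5, 38/5), (-41/25, 26/25)
Step 3: grad = (-6/5, 74/25), (-38/25, 93/125)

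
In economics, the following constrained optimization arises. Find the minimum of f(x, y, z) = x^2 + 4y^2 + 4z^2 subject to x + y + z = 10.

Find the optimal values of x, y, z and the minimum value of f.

Using Lagrange multipliers on f = x^2 + 4y^2 + 4z^2 with constraint x + y + z = 10:
Conditions: 2*1*x = lambda, 2*4*y = lambda, 2*4*z = lambda
So x = lambda/2, y = lambda/8, z = lambda/8
Substituting into constraint: lambda * (3/4) = 10
lambda = 40/3
x = 20/3, y = 5/3, z = 5/3
Minimum value = 200/3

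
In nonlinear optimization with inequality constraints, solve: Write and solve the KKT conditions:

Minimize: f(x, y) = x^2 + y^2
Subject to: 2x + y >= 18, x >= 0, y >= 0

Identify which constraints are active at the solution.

KKT conditions for min x^2 + y^2 s.t. 2x + 1y >= 18, x >= 0, y >= 0:
Stationarity: 2x = mu*2 + mu_x, 2y = mu*1 + mu_y, with mu, mu_x, mu_y >= 0
Complementary slackness: mu*(2x + y - 18) = 0, mu_x*x = 0, mu_y*y = 0
(0, 0) is infeasible (2*0 + 1*0 < 18), so if mu = 0 stationarity would force x = mu_x/2 >= 0, y = mu_y/2 >= 0 with mu_x*x = mu_y*y = 0, i.e. x = y = 0: contradiction. Hence mu > 0 and 2x + y = 18 is active.
Try x > 0, y > 0 (so mu_x = mu_y = 0): x = 2*mu/2, y = 1*mu/2
Substitute: 2*(2*mu/2) + 1*(1*mu/2) = 18
  mu*5/2 = 18 => mu = 36/5
x* = 36/5 > 0, y* = 18/5 > 0, consistent with mu_x = mu_y = 0.
f is convex and the constraints are linear, so this KKT point is the global minimum.
f* = 324/5
Active constraints: 2x + y >= 18 (holds with equality, mu = 36/5 > 0); x >= 0 and y >= 0 are inactive (mu_x = mu_y = 0).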